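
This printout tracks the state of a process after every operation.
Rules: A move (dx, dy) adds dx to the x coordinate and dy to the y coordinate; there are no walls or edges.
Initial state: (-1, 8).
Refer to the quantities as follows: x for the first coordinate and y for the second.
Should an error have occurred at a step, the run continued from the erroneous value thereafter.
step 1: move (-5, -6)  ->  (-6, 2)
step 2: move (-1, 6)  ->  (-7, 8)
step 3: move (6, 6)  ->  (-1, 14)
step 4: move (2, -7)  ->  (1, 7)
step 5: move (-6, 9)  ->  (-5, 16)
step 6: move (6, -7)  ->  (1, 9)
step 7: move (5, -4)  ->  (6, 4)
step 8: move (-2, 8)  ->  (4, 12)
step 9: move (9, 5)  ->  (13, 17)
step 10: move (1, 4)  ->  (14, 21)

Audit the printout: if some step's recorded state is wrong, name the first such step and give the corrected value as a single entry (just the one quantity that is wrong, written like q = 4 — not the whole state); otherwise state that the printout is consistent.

step 1: x = -1 + (-5) = -6, y = 8 + (-6) = 2 -> agrees with the printout
step 2: x = -6 + (-1) = -7, y = 2 + (6) = 8 -> no discrepancy
step 3: x = -7 + (6) = -1, y = 8 + (6) = 14 -> confirmed correct
step 4: x = -1 + (2) = 1, y = 14 + (-7) = 7 -> in agreement
step 5: x = 1 + (-6) = -5, y = 7 + (9) = 16 -> no discrepancy
step 6: x = -5 + (6) = 1, y = 16 + (-7) = 9 -> confirmed correct
step 7: x = 1 + (5) = 6, y = 9 + (-4) = 5 -> a discrepancy with the printout
First deviation found at step 7; the corrected entry is y = 5.

step 7, y = 5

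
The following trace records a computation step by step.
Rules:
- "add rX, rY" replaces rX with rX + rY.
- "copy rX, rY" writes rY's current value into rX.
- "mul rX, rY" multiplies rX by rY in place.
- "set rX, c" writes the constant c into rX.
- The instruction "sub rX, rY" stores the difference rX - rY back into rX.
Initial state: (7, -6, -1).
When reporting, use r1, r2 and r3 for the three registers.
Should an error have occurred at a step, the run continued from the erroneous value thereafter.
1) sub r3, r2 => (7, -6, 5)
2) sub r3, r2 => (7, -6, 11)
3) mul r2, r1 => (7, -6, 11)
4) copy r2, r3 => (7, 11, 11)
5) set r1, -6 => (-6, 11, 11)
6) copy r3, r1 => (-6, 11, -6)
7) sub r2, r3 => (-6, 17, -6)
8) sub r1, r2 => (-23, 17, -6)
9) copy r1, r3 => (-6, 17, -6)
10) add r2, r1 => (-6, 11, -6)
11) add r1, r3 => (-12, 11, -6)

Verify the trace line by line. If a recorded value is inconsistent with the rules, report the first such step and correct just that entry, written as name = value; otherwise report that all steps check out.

Recomputing the run from the initial state:
step 1: r1 = 7, r2 = -6, r3 = 5
step 2: r1 = 7, r2 = -6, r3 = 11
step 3: r1 = 7, r2 = -42, r3 = 11
step 4: r1 = 7, r2 = 11, r3 = 11
step 5: r1 = -6, r2 = 11, r3 = 11
step 6: r1 = -6, r2 = 11, r3 = -6
step 7: r1 = -6, r2 = 17, r3 = -6
step 8: r1 = -23, r2 = 17, r3 = -6
step 9: r1 = -6, r2 = 17, r3 = -6
step 10: r1 = -6, r2 = 11, r3 = -6
step 11: r1 = -12, r2 = 11, r3 = -6
The first disagreement with the trace is at step 3, where the value should be r2 = -42.

step 3, r2 = -42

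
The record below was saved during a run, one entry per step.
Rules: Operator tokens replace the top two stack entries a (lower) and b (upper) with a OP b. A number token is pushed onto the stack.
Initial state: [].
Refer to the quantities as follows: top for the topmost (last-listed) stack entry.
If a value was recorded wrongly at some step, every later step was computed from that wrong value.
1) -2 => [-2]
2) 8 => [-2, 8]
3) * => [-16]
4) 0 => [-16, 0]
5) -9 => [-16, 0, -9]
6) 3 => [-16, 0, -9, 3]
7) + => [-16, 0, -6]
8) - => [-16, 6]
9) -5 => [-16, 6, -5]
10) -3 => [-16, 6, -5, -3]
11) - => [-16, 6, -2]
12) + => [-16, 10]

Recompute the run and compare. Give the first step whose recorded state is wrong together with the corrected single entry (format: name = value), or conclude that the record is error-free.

Recomputing the run from the initial state:
step 1: [-2]
step 2: [-2, 8]
step 3: [-16]
step 4: [-16, 0]
step 5: [-16, 0, -9]
step 6: [-16, 0, -9, 3]
step 7: [-16, 0, -6]
step 8: [-16, 6]
step 9: [-16, 6, -5]
step 10: [-16, 6, -5, -3]
step 11: [-16, 6, -2]
step 12: [-16, 4]
The first disagreement with the record is at step 12, where the value should be top = 4.

step 12, top = 4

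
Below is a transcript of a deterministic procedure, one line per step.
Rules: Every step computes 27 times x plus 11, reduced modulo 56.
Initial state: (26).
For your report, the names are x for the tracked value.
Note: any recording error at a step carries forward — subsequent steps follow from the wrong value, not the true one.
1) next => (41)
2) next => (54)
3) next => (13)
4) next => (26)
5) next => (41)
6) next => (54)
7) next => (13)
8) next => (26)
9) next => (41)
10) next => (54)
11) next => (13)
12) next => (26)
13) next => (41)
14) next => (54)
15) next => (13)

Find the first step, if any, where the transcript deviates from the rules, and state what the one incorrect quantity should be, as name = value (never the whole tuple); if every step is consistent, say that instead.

no error

Step 1: x = (27*26 + 11) mod 56 = 41 — exactly as logged.
Step 2: x = (27*41 + 11) mod 56 = 54 — in agreement.
Step 3: x = (27*54 + 11) mod 56 = 13 — checks out.
Step 4: x = (27*13 + 11) mod 56 = 26 — agrees with the transcript.
Step 5: x = (27*26 + 11) mod 56 = 41 — matches.
Step 6: x = (27*41 + 11) mod 56 = 54 — checks out.
Step 7: x = (27*54 + 11) mod 56 = 13 — in agreement.
Step 8: x = (27*13 + 11) mod 56 = 26 — verified.
Step 9: x = (27*26 + 11) mod 56 = 41 — same as recorded.
Step 10: x = (27*41 + 11) mod 56 = 54 — in agreement.
Step 11: x = (27*54 + 11) mod 56 = 13 — confirmed correct.
Step 12: x = (27*13 + 11) mod 56 = 26 — consistent with the transcript.
Step 13: x = (27*26 + 11) mod 56 = 41 — matches.
Step 14: x = (27*41 + 11) mod 56 = 54 — same as recorded.
Step 15: x = (27*54 + 11) mod 56 = 13 — matches.
No step deviates from the rules.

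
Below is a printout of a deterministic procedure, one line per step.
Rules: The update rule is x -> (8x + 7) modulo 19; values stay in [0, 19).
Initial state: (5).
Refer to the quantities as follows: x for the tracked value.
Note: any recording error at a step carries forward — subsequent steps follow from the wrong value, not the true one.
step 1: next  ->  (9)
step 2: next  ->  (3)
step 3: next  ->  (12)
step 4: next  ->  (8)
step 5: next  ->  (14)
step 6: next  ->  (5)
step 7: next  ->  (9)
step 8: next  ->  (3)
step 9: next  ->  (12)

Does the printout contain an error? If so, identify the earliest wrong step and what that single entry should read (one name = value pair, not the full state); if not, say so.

no error

1. x = (8*5 + 7) mod 19 = 9 (no discrepancy)
2. x = (8*9 + 7) mod 19 = 3 (consistent with the printout)
3. x = (8*3 + 7) mod 19 = 12 (consistent with the printout)
4. x = (8*12 + 7) mod 19 = 8 (exactly as logged)
5. x = (8*8 + 7) mod 19 = 14 (checks out)
6. x = (8*14 + 7) mod 19 = 5 (consistent with the printout)
7. x = (8*5 + 7) mod 19 = 9 (in agreement)
8. x = (8*9 + 7) mod 19 = 3 (in agreement)
9. x = (8*3 + 7) mod 19 = 12 (same as recorded)
Every step is consistent.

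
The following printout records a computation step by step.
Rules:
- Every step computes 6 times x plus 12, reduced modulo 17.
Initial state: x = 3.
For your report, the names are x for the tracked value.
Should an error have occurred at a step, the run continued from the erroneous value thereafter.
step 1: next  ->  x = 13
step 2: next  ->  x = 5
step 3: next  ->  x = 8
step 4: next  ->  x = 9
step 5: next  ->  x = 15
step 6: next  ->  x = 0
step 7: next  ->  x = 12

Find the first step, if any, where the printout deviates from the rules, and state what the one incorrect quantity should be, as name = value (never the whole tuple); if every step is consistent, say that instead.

no error

step 1: x = (6*3 + 12) mod 17 = 13 -> agrees with the printout
step 2: x = (6*13 + 12) mod 17 = 5 -> same as recorded
step 3: x = (6*5 + 12) mod 17 = 8 -> verified
step 4: x = (6*8 + 12) mod 17 = 9 -> matches
step 5: x = (6*9 + 12) mod 17 = 15 -> matches
step 6: x = (6*15 + 12) mod 17 = 0 -> exactly as logged
step 7: x = (6*0 + 12) mod 17 = 12 -> matches
All steps check out; nothing to correct.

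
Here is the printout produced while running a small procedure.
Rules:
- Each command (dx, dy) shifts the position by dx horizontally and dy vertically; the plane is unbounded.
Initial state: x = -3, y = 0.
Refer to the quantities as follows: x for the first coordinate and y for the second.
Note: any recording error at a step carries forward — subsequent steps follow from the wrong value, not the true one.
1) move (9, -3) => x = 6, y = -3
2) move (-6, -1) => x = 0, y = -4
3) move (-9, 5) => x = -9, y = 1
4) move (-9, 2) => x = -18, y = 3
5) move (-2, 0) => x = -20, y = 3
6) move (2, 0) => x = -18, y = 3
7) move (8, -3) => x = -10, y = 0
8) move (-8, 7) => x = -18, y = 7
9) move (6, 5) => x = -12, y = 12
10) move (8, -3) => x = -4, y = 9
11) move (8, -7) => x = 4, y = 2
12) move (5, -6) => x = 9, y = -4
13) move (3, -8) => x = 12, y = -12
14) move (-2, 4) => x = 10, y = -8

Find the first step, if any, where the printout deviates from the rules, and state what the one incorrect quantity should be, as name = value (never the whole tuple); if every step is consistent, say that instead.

no error

Recomputing the run from the initial state:
step 1: x = 6, y = -3
step 2: x = 0, y = -4
step 3: x = -9, y = 1
step 4: x = -18, y = 3
step 5: x = -20, y = 3
step 6: x = -18, y = 3
step 7: x = -10, y = 0
step 8: x = -18, y = 7
step 9: x = -12, y = 12
step 10: x = -4, y = 9
step 11: x = 4, y = 2
step 12: x = 9, y = -4
step 13: x = 12, y = -12
step 14: x = 10, y = -8
This matches the printout at every step.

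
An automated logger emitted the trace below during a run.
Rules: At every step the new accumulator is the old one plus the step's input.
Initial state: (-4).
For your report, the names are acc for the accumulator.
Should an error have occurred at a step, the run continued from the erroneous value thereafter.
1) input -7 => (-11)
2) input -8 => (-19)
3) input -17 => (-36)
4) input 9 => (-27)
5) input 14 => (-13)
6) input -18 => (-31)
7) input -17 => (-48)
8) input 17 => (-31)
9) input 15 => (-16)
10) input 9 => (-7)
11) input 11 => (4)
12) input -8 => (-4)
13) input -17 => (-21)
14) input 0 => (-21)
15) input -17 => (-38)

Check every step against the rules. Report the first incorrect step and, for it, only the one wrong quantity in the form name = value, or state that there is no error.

no error

Step 1: acc = -4 + -7 = -11 — same as recorded.
Step 2: acc = -11 + -8 = -19 — in agreement.
Step 3: acc = -19 + -17 = -36 — in agreement.
Step 4: acc = -36 + 9 = -27 — checks out.
Step 5: acc = -27 + 14 = -13 — no discrepancy.
Step 6: acc = -13 + -18 = -31 — confirmed correct.
Step 7: acc = -31 + -17 = -48 — matches.
Step 8: acc = -48 + 17 = -31 — confirmed correct.
Step 9: acc = -31 + 15 = -16 — no discrepancy.
Step 10: acc = -16 + 9 = -7 — agrees with the trace.
Step 11: acc = -7 + 11 = 4 — in agreement.
Step 12: acc = 4 + -8 = -4 — confirmed correct.
Step 13: acc = -4 + -17 = -21 — verified.
Step 14: acc = -21 + 0 = -21 — verified.
Step 15: acc = -21 + -17 = -38 — in agreement.
The whole run recomputes cleanly — no discrepancies.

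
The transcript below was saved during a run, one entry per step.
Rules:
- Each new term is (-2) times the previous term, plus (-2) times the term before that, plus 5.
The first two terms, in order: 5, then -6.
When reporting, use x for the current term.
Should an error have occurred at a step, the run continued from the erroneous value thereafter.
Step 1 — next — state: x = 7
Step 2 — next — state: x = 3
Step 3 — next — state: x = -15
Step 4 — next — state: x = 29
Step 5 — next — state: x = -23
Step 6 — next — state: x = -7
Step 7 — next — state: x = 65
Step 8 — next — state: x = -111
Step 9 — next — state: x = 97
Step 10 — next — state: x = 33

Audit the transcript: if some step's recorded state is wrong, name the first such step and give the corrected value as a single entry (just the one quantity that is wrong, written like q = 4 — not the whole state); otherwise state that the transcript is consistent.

no error

Recomputing the run from the initial state:
step 1: x = 7
step 2: x = 3
step 3: x = -15
step 4: x = 29
step 5: x = -23
step 6: x = -7
step 7: x = 65
step 8: x = -111
step 9: x = 97
step 10: x = 33
This matches the transcript at every step.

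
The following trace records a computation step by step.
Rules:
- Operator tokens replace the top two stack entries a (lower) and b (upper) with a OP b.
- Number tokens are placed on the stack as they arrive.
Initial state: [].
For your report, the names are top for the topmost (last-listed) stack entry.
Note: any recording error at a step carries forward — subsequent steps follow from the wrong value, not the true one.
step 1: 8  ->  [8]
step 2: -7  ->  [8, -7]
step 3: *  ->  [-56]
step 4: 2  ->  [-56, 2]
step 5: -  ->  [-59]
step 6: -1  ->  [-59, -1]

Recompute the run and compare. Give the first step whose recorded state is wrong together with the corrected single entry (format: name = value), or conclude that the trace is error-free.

step 5, top = -58

Recomputing the run from the initial state:
step 1: [8]
step 2: [8, -7]
step 3: [-56]
step 4: [-56, 2]
step 5: [-58]
step 6: [-58, -1]
The first disagreement with the trace is at step 5, where the value should be top = -58.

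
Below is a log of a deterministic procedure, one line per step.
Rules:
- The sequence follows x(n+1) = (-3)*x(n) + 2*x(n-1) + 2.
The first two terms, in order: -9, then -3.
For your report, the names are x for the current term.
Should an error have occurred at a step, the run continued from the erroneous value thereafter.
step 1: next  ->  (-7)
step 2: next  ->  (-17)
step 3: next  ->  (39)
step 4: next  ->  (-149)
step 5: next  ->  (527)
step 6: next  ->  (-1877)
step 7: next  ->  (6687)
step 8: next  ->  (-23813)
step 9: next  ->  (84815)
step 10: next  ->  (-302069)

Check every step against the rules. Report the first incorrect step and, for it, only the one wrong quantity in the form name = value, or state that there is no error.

step 2, x = 17

step 1: x = -3*(-3) + (2)*(-9) + (2) = -7 -> exactly as logged
step 2: x = -3*(-7) + (2)*(-3) + (2) = 17 -> the recorded entry deviates here
That makes step 2 the first incorrect line — x = 17 is what it should show.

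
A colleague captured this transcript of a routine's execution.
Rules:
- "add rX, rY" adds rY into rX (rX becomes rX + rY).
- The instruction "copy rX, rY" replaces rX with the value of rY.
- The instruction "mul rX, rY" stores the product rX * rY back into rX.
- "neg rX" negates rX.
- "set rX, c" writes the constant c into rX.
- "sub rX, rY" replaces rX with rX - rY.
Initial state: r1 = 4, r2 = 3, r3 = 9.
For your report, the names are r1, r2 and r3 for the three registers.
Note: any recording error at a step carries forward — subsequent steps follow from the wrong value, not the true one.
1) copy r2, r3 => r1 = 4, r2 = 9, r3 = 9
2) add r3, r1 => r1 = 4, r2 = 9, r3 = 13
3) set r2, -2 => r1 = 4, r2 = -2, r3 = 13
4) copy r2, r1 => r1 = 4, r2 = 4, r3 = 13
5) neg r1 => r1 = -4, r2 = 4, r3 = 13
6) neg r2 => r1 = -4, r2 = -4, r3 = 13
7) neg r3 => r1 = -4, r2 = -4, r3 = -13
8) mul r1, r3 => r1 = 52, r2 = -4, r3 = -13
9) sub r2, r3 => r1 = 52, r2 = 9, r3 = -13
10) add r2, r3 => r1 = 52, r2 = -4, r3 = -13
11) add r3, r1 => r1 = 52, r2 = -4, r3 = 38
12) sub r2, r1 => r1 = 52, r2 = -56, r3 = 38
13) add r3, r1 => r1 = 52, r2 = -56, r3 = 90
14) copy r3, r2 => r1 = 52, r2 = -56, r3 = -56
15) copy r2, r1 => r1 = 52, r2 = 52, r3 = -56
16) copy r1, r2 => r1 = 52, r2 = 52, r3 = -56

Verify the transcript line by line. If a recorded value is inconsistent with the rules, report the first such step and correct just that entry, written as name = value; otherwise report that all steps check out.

step 11, r3 = 39

step 1: r2 = 9 -> verified
step 2: r3 = 9 + 4 = 13 -> no discrepancy
step 3: r2 = -2 -> confirmed correct
step 4: r2 = 4 -> exactly as logged
step 5: r1 = -(4) = -4 -> confirmed correct
step 6: r2 = -(4) = -4 -> no discrepancy
step 7: r3 = -(13) = -13 -> agrees with the transcript
step 8: r1 = -4 * -13 = 52 -> matches
step 9: r2 = -4 - -13 = 9 -> confirmed correct
step 10: r2 = 9 + -13 = -4 -> no discrepancy
step 11: r3 = -13 + 52 = 39 -> first mismatch against the transcript
The earliest wrong entry is at step 11: it should read r3 = 39.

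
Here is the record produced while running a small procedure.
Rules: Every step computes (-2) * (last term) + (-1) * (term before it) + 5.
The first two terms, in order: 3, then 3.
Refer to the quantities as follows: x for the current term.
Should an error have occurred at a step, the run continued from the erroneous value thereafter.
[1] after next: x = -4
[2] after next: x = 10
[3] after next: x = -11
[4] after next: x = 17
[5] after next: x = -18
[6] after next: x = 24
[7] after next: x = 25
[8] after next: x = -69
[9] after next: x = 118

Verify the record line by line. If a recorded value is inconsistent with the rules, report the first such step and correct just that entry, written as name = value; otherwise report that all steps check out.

1. x = -2*(3) + (-1)*(3) + (5) = -4 (verified)
2. x = -2*(-4) + (-1)*(3) + (5) = 10 (in agreement)
3. x = -2*(10) + (-1)*(-4) + (5) = -11 (matches)
4. x = -2*(-11) + (-1)*(10) + (5) = 17 (checks out)
5. x = -2*(17) + (-1)*(-11) + (5) = -18 (confirmed correct)
6. x = -2*(-18) + (-1)*(17) + (5) = 24 (verified)
7. x = -2*(24) + (-1)*(-18) + (5) = -25 (a discrepancy with the record)
The audit stops at step 7: the recorded entry is wrong and should be x = -25.

step 7, x = -25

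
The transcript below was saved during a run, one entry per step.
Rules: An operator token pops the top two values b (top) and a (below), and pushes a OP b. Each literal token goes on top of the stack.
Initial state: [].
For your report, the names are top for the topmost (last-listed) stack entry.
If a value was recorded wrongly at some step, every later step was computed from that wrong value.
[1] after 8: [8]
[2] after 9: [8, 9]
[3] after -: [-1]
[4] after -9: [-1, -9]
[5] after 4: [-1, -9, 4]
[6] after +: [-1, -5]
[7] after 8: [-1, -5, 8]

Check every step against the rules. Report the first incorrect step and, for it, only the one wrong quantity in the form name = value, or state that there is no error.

no error

Recomputing the run from the initial state:
step 1: [8]
step 2: [8, 9]
step 3: [-1]
step 4: [-1, -9]
step 5: [-1, -9, 4]
step 6: [-1, -5]
step 7: [-1, -5, 8]
This matches the transcript at every step.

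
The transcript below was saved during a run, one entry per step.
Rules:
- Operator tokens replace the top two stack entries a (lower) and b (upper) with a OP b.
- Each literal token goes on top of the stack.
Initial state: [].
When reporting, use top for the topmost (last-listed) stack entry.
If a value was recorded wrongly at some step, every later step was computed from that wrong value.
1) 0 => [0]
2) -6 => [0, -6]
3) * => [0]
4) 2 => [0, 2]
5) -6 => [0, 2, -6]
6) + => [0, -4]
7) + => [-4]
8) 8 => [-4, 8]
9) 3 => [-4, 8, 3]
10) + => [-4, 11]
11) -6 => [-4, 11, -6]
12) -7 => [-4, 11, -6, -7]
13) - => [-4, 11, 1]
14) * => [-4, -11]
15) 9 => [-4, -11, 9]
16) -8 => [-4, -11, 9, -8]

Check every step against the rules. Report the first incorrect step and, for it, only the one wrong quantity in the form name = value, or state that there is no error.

Step 1: push 0: top = 0 — verified.
Step 2: push -6: top = -6 — agrees with the transcript.
Step 3: 0 * -6 = 0 — matches.
Step 4: push 2: top = 2 — matches.
Step 5: push -6: top = -6 — in agreement.
Step 6: 2 + -6 = -4 — confirmed correct.
Step 7: 0 + -4 = -4 — verified.
Step 8: push 8: top = 8 — verified.
Step 9: push 3: top = 3 — in agreement.
Step 10: 8 + 3 = 11 — no discrepancy.
Step 11: push -6: top = -6 — agrees with the transcript.
Step 12: push -7: top = -7 — checks out.
Step 13: -6 - -7 = 1 — verified.
Step 14: 11 * 1 = 11 — the transcript has a different value.
First deviation found at step 14; the corrected entry is top = 11.

step 14, top = 11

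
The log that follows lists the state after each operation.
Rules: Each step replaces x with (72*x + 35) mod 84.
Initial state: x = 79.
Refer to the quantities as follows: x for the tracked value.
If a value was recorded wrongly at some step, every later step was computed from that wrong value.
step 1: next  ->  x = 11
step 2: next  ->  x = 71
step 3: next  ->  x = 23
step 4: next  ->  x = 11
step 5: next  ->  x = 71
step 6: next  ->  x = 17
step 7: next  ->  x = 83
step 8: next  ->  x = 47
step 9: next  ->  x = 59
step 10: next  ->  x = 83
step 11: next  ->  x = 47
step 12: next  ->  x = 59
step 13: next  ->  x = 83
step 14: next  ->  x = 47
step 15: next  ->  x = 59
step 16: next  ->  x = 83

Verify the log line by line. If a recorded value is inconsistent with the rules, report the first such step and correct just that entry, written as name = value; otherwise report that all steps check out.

step 6, x = 23

step 1: x = (72*79 + 35) mod 84 = 11 -> confirmed correct
step 2: x = (72*11 + 35) mod 84 = 71 -> confirmed correct
step 3: x = (72*71 + 35) mod 84 = 23 -> same as recorded
step 4: x = (72*23 + 35) mod 84 = 11 -> matches
step 5: x = (72*11 + 35) mod 84 = 71 -> in agreement
step 6: x = (72*71 + 35) mod 84 = 23 -> a discrepancy with the log
The earliest wrong entry is at step 6: it should read x = 23.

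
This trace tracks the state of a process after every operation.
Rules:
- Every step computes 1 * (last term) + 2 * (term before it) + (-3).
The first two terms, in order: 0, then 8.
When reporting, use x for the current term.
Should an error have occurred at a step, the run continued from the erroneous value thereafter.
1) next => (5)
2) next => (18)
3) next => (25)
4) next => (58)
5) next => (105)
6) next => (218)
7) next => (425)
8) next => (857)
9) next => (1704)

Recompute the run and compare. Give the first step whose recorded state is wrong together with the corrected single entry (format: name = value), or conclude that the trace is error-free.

step 8, x = 858

Recomputing the run from the initial state:
step 1: x = 5
step 2: x = 18
step 3: x = 25
step 4: x = 58
step 5: x = 105
step 6: x = 218
step 7: x = 425
step 8: x = 858
step 9: x = 1705
The first disagreement with the trace is at step 8, where the value should be x = 858.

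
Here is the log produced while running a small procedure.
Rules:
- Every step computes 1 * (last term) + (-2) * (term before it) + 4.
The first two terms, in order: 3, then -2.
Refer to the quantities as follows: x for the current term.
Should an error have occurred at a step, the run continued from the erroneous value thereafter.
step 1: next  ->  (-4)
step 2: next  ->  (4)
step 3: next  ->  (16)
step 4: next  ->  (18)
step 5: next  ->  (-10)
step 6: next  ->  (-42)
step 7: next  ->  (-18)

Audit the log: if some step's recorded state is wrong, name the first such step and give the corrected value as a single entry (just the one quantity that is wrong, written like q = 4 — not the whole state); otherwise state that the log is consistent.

step 4, x = 12

Recomputing the run from the initial state:
step 1: x = -4
step 2: x = 4
step 3: x = 16
step 4: x = 12
step 5: x = -16
step 6: x = -36
step 7: x = 0
The first disagreement with the log is at step 4, where the value should be x = 12.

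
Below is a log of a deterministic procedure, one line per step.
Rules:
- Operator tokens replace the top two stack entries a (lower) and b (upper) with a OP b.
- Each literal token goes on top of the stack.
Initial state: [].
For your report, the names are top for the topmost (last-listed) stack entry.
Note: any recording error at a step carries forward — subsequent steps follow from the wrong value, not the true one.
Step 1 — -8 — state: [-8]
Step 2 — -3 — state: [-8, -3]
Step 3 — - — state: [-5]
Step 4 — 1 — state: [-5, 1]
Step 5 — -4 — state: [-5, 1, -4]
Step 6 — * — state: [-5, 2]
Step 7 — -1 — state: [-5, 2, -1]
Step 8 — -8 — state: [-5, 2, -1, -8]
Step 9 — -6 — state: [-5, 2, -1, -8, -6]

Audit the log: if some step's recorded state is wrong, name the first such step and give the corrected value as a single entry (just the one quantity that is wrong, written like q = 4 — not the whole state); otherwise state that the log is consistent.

step 6, top = -4

1. push -8: top = -8 (in agreement)
2. push -3: top = -3 (same as recorded)
3. -8 - -3 = -5 (consistent with the log)
4. push 1: top = 1 (verified)
5. push -4: top = -4 (exactly as logged)
6. 1 * -4 = -4 (the log disagrees here)
First deviation found at step 6; the corrected entry is top = -4.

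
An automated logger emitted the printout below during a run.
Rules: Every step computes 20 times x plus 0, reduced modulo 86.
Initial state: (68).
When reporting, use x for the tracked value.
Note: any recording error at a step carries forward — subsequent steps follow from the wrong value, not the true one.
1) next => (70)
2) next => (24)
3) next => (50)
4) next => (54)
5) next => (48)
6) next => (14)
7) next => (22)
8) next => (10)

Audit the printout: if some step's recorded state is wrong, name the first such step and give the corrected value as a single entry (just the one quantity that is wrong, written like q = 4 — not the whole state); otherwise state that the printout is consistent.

no error

Recomputing the run from the initial state:
step 1: x = 70
step 2: x = 24
step 3: x = 50
step 4: x = 54
step 5: x = 48
step 6: x = 14
step 7: x = 22
step 8: x = 10
This matches the printout at every step.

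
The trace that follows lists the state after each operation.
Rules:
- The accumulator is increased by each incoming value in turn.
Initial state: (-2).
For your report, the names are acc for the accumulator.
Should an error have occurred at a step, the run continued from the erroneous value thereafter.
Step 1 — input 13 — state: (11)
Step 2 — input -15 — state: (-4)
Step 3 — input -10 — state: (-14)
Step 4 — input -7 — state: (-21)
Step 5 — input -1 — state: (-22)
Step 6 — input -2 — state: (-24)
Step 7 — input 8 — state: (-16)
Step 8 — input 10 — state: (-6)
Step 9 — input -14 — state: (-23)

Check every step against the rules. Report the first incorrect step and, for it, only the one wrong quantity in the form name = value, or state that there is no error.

step 9, acc = -20

Recomputing the run from the initial state:
step 1: acc = 11
step 2: acc = -4
step 3: acc = -14
step 4: acc = -21
step 5: acc = -22
step 6: acc = -24
step 7: acc = -16
step 8: acc = -6
step 9: acc = -20
The first disagreement with the trace is at step 9, where the value should be acc = -20.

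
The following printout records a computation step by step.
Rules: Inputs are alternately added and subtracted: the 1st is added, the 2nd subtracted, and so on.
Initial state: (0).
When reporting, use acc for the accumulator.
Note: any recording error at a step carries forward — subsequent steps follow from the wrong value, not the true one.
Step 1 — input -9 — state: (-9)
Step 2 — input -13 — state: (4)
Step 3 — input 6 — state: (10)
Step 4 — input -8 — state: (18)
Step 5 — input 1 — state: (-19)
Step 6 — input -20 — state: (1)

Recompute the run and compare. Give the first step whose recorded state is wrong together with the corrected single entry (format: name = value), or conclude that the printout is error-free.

step 5, acc = 19

1. acc = 0 + -9 = -9 (exactly as logged)
2. acc = -9 - -13 = 4 (verified)
3. acc = 4 + 6 = 10 (matches)
4. acc = 10 - -8 = 18 (agrees with the printout)
5. acc = 18 + 1 = 19 (the printout has a different value)
The earliest wrong entry is at step 5: it should read acc = 19.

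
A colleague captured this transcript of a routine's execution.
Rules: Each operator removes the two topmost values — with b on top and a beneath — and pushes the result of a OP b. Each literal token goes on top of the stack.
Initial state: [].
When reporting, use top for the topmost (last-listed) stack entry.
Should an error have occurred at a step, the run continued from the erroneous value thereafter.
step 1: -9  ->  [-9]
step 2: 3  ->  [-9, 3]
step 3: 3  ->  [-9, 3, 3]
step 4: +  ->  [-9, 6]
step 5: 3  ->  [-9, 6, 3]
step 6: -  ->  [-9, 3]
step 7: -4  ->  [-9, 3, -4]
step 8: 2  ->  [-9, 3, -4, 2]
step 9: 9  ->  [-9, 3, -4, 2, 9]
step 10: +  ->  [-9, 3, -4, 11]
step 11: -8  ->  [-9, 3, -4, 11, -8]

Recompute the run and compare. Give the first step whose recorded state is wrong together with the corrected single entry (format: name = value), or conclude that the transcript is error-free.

Step 1: push -9: top = -9 — agrees with the transcript.
Step 2: push 3: top = 3 — agrees with the transcript.
Step 3: push 3: top = 3 — consistent with the transcript.
Step 4: 3 + 3 = 6 — no discrepancy.
Step 5: push 3: top = 3 — checks out.
Step 6: 6 - 3 = 3 — matches.
Step 7: push -4: top = -4 — same as recorded.
Step 8: push 2: top = 2 — same as recorded.
Step 9: push 9: top = 9 — in agreement.
Step 10: 2 + 9 = 11 — no discrepancy.
Step 11: push -8: top = -8 — in agreement.
Every step is consistent.

no error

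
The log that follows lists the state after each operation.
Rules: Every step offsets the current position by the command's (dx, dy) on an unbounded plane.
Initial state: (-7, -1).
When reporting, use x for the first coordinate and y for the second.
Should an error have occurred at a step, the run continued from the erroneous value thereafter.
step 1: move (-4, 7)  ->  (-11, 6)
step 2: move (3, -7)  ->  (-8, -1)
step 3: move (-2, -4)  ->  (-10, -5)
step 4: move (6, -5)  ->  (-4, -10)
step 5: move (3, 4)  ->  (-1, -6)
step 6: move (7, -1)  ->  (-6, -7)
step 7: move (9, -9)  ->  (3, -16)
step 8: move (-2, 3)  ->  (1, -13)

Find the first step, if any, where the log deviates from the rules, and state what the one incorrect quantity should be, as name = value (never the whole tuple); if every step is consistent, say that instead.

Recomputing the run from the initial state:
step 1: x = -11, y = 6
step 2: x = -8, y = -1
step 3: x = -10, y = -5
step 4: x = -4, y = -10
step 5: x = -1, y = -6
step 6: x = 6, y = -7
step 7: x = 15, y = -16
step 8: x = 13, y = -13
The first disagreement with the log is at step 6, where the value should be x = 6.

step 6, x = 6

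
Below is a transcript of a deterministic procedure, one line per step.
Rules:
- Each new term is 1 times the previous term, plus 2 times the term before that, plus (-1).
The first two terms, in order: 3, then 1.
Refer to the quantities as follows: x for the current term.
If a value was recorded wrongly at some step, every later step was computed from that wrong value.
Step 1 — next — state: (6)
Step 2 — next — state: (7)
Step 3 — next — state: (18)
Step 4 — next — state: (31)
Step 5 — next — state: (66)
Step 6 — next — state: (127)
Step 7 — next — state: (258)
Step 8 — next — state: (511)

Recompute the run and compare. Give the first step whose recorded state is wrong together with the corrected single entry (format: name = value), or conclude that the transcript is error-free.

Recomputing the run from the initial state:
step 1: x = 6
step 2: x = 7
step 3: x = 18
step 4: x = 31
step 5: x = 66
step 6: x = 127
step 7: x = 258
step 8: x = 511
This matches the transcript at every step.

no error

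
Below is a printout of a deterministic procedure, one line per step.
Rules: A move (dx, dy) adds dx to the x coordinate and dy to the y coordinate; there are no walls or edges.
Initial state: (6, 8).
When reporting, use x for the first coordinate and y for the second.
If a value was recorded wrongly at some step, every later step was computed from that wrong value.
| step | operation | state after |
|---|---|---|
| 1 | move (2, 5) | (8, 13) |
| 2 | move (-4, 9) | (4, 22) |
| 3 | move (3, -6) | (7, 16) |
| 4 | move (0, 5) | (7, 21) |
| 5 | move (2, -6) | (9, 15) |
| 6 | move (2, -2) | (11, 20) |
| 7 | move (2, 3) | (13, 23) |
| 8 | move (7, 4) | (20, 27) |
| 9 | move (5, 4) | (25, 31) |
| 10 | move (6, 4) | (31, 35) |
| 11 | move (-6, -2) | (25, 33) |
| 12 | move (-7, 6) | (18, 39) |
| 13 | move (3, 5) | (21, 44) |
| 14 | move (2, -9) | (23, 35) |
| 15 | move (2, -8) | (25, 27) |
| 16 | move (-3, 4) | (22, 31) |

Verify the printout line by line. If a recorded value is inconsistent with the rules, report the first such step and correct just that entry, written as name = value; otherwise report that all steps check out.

Recomputing the run from the initial state:
step 1: x = 8, y = 13
step 2: x = 4, y = 22
step 3: x = 7, y = 16
step 4: x = 7, y = 21
step 5: x = 9, y = 15
step 6: x = 11, y = 13
step 7: x = 13, y = 16
step 8: x = 20, y = 20
step 9: x = 25, y = 24
step 10: x = 31, y = 28
step 11: x = 25, y = 26
step 12: x = 18, y = 32
step 13: x = 21, y = 37
step 14: x = 23, y = 28
step 15: x = 25, y = 20
step 16: x = 22, y = 24
The first disagreement with the printout is at step 6, where the value should be y = 13.

step 6, y = 13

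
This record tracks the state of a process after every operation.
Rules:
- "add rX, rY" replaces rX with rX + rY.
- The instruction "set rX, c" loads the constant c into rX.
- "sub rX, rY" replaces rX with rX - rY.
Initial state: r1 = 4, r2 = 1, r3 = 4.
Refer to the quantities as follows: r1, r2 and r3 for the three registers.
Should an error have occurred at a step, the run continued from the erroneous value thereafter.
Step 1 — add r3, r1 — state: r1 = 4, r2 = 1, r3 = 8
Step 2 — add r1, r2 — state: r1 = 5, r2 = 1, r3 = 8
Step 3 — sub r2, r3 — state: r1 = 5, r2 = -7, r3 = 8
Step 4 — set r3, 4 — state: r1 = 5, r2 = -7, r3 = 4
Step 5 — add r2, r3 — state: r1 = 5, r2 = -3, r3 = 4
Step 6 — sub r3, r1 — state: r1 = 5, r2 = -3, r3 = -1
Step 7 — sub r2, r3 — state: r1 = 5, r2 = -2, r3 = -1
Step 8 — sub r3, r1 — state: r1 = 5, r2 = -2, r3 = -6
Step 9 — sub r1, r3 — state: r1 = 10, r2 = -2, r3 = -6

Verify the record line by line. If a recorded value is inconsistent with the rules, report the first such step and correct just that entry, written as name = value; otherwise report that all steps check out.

step 1: r3 = 4 + 4 = 8 -> matches
step 2: r1 = 4 + 1 = 5 -> exactly as logged
step 3: r2 = 1 - 8 = -7 -> same as recorded
step 4: r3 = 4 -> checks out
step 5: r2 = -7 + 4 = -3 -> exactly as logged
step 6: r3 = 4 - 5 = -1 -> exactly as logged
step 7: r2 = -3 - -1 = -2 -> checks out
step 8: r3 = -1 - 5 = -6 -> confirmed correct
step 9: r1 = 5 - -6 = 11 -> the record disagrees here
First incorrect step: 9; the correct value is r1 = 11.

step 9, r1 = 11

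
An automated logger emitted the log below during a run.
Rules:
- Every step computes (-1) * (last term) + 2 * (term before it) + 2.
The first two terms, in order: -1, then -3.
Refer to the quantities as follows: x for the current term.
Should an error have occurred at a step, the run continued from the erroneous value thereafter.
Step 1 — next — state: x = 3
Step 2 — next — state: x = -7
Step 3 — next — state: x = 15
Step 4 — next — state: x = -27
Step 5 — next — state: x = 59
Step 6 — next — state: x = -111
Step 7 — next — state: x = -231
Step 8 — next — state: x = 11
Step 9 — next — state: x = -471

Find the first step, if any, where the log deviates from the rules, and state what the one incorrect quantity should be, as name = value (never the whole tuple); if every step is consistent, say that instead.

1. x = -1*(-3) + (2)*(-1) + (2) = 3 (exactly as logged)
2. x = -1*(3) + (2)*(-3) + (2) = -7 (matches)
3. x = -1*(-7) + (2)*(3) + (2) = 15 (consistent with the log)
4. x = -1*(15) + (2)*(-7) + (2) = -27 (consistent with the log)
5. x = -1*(-27) + (2)*(15) + (2) = 59 (no discrepancy)
6. x = -1*(59) + (2)*(-27) + (2) = -111 (checks out)
7. x = -1*(-111) + (2)*(59) + (2) = 231 (the entry is off here)
Step 7 is the first one off; corrected, x = 231.

step 7, x = 231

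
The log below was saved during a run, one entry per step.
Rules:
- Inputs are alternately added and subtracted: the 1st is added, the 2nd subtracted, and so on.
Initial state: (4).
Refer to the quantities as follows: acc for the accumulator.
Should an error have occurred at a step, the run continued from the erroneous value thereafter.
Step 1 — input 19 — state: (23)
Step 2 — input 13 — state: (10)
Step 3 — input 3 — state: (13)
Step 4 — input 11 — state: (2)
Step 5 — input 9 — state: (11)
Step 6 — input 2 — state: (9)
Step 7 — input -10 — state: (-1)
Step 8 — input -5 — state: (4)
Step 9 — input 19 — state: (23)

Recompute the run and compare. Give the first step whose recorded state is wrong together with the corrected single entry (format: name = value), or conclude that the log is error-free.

no error

Recomputing the run from the initial state:
step 1: acc = 23
step 2: acc = 10
step 3: acc = 13
step 4: acc = 2
step 5: acc = 11
step 6: acc = 9
step 7: acc = -1
step 8: acc = 4
step 9: acc = 23
This matches the log at every step.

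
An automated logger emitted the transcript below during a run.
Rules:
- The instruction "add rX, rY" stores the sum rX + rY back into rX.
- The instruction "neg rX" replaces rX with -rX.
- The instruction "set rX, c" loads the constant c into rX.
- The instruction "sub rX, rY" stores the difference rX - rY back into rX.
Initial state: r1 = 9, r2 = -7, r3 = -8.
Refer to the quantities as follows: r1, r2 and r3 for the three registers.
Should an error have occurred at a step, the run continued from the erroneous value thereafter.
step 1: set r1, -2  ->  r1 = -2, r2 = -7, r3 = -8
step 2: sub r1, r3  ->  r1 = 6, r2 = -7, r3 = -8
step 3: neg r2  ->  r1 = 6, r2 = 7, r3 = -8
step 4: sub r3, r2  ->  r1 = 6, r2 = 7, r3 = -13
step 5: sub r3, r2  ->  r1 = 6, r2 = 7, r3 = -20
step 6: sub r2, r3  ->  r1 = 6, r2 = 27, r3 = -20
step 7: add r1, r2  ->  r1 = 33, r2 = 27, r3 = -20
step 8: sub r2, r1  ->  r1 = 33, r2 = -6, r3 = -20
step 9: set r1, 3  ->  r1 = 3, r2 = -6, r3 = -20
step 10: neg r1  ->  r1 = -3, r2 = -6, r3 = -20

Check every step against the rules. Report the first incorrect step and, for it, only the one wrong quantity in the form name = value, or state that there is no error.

step 4, r3 = -15

1. r1 = -2 (no discrepancy)
2. r1 = -2 - -8 = 6 (confirmed correct)
3. r2 = -(-7) = 7 (verified)
4. r3 = -8 - 7 = -15 (a discrepancy with the transcript)
First incorrect step: 4; the correct value is r3 = -15.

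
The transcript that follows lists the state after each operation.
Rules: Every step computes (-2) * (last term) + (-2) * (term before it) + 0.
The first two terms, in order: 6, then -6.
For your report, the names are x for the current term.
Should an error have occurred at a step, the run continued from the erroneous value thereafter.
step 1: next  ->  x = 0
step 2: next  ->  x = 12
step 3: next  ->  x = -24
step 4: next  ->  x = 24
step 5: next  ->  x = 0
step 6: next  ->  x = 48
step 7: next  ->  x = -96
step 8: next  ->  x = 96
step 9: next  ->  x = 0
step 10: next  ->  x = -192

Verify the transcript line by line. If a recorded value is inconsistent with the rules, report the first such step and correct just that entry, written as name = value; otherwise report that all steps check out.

Step 1: x = -2*(-6) + (-2)*(6) + (0) = 0 — matches.
Step 2: x = -2*(0) + (-2)*(-6) + (0) = 12 — consistent with the transcript.
Step 3: x = -2*(12) + (-2)*(0) + (0) = -24 — in agreement.
Step 4: x = -2*(-24) + (-2)*(12) + (0) = 24 — no discrepancy.
Step 5: x = -2*(24) + (-2)*(-24) + (0) = 0 — checks out.
Step 6: x = -2*(0) + (-2)*(24) + (0) = -48 — a discrepancy with the transcript.
First incorrect step: 6; the correct value is x = -48.

step 6, x = -48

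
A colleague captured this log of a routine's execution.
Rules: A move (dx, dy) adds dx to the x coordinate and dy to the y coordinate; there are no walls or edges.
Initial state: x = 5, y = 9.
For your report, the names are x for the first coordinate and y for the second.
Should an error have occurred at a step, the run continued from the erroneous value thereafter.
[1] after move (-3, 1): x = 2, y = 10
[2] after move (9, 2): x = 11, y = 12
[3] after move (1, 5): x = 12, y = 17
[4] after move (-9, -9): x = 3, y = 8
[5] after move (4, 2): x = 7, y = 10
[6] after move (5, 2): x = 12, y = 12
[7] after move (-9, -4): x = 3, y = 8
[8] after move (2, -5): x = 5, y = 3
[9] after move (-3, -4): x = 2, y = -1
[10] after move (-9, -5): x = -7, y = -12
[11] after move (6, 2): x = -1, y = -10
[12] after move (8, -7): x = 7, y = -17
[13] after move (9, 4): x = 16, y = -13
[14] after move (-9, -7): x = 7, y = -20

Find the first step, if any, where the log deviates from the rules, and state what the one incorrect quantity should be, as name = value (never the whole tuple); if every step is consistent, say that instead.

step 1: x = 5 + (-3) = 2, y = 9 + (1) = 10 -> consistent with the log
step 2: x = 2 + (9) = 11, y = 10 + (2) = 12 -> no discrepancy
step 3: x = 11 + (1) = 12, y = 12 + (5) = 17 -> agrees with the log
step 4: x = 12 + (-9) = 3, y = 17 + (-9) = 8 -> same as recorded
step 5: x = 3 + (4) = 7, y = 8 + (2) = 10 -> matches
step 6: x = 7 + (5) = 12, y = 10 + (2) = 12 -> agrees with the log
step 7: x = 12 + (-9) = 3, y = 12 + (-4) = 8 -> consistent with the log
step 8: x = 3 + (2) = 5, y = 8 + (-5) = 3 -> checks out
step 9: x = 5 + (-3) = 2, y = 3 + (-4) = -1 -> same as recorded
step 10: x = 2 + (-9) = -7, y = -1 + (-5) = -6 -> the log disagrees here
The audit stops at step 10: the recorded entry is wrong and should be y = -6.

step 10, y = -6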